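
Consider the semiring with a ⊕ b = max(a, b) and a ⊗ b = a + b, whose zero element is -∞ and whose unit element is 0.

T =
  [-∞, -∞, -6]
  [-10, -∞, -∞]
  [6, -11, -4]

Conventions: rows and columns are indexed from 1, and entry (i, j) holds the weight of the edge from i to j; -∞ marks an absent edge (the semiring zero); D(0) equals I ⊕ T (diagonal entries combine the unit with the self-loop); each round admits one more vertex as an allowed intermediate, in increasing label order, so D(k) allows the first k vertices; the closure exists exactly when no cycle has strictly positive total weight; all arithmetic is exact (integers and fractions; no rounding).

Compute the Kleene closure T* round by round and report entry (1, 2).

D(0):
  [0, -∞, -6]
  [-10, 0, -∞]
  [6, -11, 0]
D(1):
  [0, -∞, -6]
  [-10, 0, -16]
  [6, -11, 0]
D(2):
  [0, -∞, -6]
  [-10, 0, -16]
  [6, -11, 0]
D(3):
  [0, -17, -6]
  [-10, 0, -16]
  [6, -11, 0]
Answer: T*[1][2] = -17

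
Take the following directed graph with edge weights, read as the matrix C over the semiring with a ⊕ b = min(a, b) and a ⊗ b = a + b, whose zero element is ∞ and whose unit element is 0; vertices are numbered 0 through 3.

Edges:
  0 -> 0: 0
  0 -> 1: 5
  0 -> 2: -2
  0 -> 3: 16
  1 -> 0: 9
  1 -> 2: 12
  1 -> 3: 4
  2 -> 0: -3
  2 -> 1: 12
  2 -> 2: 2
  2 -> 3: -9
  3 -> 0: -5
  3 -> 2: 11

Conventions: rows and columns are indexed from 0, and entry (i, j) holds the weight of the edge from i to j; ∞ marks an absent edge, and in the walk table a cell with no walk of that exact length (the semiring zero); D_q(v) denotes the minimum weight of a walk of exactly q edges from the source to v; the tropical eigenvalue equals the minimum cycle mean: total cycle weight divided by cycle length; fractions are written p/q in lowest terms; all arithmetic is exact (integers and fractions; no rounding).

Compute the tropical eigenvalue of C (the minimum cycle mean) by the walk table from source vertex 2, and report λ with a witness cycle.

q=0: [∞, ∞, 0, ∞]
q=1: [-3, 12, 2, -9]
q=2: [-14, 2, -5, -7]
q=3: [-14, -9, -16, -14]
q=4: [-19, -9, -16, -25]
Optimal cycle mean attained by: cycle 0->2->3->0, total (-2) + (-9) + (-5), length 3.
Answer: λ = -16/3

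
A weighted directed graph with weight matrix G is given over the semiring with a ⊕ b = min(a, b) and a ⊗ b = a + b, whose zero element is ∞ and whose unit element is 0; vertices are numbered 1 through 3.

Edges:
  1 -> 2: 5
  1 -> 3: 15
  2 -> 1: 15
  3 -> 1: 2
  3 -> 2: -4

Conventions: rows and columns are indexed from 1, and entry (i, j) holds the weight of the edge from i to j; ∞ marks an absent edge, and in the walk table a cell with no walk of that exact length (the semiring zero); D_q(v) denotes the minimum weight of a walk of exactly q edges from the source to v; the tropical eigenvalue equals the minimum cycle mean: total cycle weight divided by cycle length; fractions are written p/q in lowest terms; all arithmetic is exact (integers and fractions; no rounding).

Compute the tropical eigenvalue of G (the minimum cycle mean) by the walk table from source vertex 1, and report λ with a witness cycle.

q=0: [0, ∞, ∞]
q=1: [∞, 5, 15]
q=2: [17, 11, ∞]
q=3: [26, 22, 32]
Optimal cycle mean attained by: cycle 1->3->1, total 15 + 2, length 2.
Answer: λ = 17/2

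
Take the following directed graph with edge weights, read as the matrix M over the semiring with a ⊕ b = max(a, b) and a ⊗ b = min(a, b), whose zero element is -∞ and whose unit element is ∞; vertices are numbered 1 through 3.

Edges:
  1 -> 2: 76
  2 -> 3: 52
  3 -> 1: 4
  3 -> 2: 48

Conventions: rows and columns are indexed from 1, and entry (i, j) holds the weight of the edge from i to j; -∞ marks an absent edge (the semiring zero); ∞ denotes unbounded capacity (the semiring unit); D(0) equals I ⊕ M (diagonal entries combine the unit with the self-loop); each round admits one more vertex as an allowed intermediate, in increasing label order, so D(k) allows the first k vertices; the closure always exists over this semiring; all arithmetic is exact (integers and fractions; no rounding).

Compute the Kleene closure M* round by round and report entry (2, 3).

D(0):
  [∞, 76, -∞]
  [-∞, ∞, 52]
  [4, 48, ∞]
D(1):
  [∞, 76, -∞]
  [-∞, ∞, 52]
  [4, 48, ∞]
D(2):
  [∞, 76, 52]
  [-∞, ∞, 52]
  [4, 48, ∞]
D(3):
  [∞, 76, 52]
  [4, ∞, 52]
  [4, 48, ∞]
Answer: M*[2][3] = 52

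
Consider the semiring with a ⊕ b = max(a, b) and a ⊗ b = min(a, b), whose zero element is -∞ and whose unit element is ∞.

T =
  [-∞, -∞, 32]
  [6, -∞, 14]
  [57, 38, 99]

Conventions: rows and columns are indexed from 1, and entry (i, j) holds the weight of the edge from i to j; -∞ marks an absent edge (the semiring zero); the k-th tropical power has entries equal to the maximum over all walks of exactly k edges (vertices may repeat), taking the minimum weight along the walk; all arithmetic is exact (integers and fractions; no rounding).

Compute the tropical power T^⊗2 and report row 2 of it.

T^⊗2:
  [32, 32, 32]
  [14, 14, 14]
  [57, 38, 99]
Answer: row 2 of T^⊗2 = [14, 14, 14]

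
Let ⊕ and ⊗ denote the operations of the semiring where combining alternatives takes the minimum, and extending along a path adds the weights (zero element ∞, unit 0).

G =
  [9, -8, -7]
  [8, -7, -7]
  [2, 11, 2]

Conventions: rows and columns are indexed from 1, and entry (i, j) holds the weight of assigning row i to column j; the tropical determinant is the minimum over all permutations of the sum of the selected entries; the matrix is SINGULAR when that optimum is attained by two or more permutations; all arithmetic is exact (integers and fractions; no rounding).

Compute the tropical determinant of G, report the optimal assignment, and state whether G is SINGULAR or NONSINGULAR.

σ = (1, 2, 3): 9 + (-7) + 2 = 4
σ = (1, 3, 2): 9 + (-7) + 11 = 13
σ = (2, 1, 3): (-8) + 8 + 2 = 2
σ = (2, 3, 1): (-8) + (-7) + 2 = -13
σ = (3, 1, 2): (-7) + 8 + 11 = 12
σ = (3, 2, 1): (-7) + (-7) + 2 = -12
Optimal value attained by: σ = (2, 3, 1).
Answer: det⊕(G) = -13; verdict: NONSINGULAR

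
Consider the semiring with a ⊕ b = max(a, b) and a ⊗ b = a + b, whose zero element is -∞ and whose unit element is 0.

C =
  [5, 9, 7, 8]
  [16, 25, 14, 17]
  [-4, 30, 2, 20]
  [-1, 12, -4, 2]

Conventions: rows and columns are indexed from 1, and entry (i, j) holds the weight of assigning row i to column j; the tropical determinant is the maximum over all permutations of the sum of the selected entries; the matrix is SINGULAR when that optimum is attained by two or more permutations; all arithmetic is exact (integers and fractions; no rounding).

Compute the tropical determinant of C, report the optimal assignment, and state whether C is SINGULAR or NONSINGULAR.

σ = (1, 2, 3, 4): 5 + 25 + 2 + 2 = 34
σ = (1, 2, 4, 3): 5 + 25 + 20 + (-4) = 46
σ = (1, 3, 2, 4): 5 + 14 + 30 + 2 = 51
σ = (1, 3, 4, 2): 5 + 14 + 20 + 12 = 51
σ = (1, 4, 2, 3): 5 + 17 + 30 + (-4) = 48
σ = (1, 4, 3, 2): 5 + 17 + 2 + 12 = 36
σ = (2, 1, 3, 4): 9 + 16 + 2 + 2 = 29
σ = (2, 1, 4, 3): 9 + 16 + 20 + (-4) = 41
σ = (2, 3, 1, 4): 9 + 14 + (-4) + 2 = 21
σ = (2, 3, 4, 1): 9 + 14 + 20 + (-1) = 42
σ = (2, 4, 1, 3): 9 + 17 + (-4) + (-4) = 18
σ = (2, 4, 3, 1): 9 + 17 + 2 + (-1) = 27
σ = (3, 1, 2, 4): 7 + 16 + 30 + 2 = 55
σ = (3, 1, 4, 2): 7 + 16 + 20 + 12 = 55
σ = (3, 2, 1, 4): 7 + 25 + (-4) + 2 = 30
σ = (3, 2, 4, 1): 7 + 25 + 20 + (-1) = 51
σ = (3, 4, 1, 2): 7 + 17 + (-4) + 12 = 32
σ = (3, 4, 2, 1): 7 + 17 + 30 + (-1) = 53
σ = (4, 1, 2, 3): 8 + 16 + 30 + (-4) = 50
σ = (4, 1, 3, 2): 8 + 16 + 2 + 12 = 38
σ = (4, 2, 1, 3): 8 + 25 + (-4) + (-4) = 25
σ = (4, 2, 3, 1): 8 + 25 + 2 + (-1) = 34
σ = (4, 3, 1, 2): 8 + 14 + (-4) + 12 = 30
σ = (4, 3, 2, 1): 8 + 14 + 30 + (-1) = 51
Optimal value attained by: σ = (3, 1, 2, 4).
Answer: det⊕(C) = 55; verdict: SINGULAR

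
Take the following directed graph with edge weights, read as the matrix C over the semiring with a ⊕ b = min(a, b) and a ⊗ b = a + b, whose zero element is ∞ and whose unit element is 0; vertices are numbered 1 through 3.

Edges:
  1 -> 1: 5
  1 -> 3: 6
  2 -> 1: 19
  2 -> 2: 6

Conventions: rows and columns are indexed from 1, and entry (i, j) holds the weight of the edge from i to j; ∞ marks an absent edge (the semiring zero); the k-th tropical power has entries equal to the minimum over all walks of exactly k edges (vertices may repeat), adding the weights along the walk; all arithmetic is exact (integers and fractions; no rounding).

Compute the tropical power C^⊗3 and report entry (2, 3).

C^⊗2:
  [10, ∞, 11]
  [24, 12, 25]
  [∞, ∞, ∞]
C^⊗3:
  [15, ∞, 16]
  [29, 18, 30]
  [∞, ∞, ∞]
Key observation: the optimum is the walk 2->1->1->3, with weight 19 + 5 + 6 = 30.
Optimal value attained by: walk 2->1->1->3.
Answer: (C^⊗3)[2][3] = 30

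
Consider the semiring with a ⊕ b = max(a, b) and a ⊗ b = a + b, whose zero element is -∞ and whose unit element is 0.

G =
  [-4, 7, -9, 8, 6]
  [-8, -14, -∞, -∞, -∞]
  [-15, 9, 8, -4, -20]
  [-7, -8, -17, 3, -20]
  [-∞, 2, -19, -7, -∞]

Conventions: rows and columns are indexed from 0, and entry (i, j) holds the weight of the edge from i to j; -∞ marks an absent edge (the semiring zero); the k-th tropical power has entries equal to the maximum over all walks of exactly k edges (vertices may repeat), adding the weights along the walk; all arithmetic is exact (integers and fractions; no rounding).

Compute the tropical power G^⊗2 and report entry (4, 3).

G^⊗2:
  [1, 8, -1, 11, 2]
  [-12, -1, -17, 0, -2]
  [1, 17, 16, 4, -9]
  [-4, 0, -9, 6, -1]
  [-6, -10, -11, -4, -27]
Key observation: the optimum is the walk 4->3->3, with weight (-7) + 3 = -4.
Optimal value attained by: walk 4->3->3.
Answer: (G^⊗2)[4][3] = -4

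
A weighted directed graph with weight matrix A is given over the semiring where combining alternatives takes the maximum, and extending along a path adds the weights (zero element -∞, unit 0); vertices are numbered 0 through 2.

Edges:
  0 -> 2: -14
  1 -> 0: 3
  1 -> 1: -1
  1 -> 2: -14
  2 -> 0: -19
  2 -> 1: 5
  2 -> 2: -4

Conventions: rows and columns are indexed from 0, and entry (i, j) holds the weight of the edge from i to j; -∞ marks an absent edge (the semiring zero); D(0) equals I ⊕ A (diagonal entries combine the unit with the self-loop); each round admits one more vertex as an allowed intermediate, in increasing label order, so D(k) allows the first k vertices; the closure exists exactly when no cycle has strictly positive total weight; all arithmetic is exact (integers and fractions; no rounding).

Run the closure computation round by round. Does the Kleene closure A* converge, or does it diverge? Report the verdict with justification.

D(0):
  [0, -∞, -14]
  [3, 0, -14]
  [-19, 5, 0]
D(1):
  [0, -∞, -14]
  [3, 0, -11]
  [-19, 5, 0]
D(2):
  [0, -∞, -14]
  [3, 0, -11]
  [8, 5, 0]
D(3):
  [0, -9, -14]
  [3, 0, -11]
  [8, 5, 0]
Key observation: every diagonal entry stays at the unit through all rounds, so no improving cycle exists.
Answer: CONVERGES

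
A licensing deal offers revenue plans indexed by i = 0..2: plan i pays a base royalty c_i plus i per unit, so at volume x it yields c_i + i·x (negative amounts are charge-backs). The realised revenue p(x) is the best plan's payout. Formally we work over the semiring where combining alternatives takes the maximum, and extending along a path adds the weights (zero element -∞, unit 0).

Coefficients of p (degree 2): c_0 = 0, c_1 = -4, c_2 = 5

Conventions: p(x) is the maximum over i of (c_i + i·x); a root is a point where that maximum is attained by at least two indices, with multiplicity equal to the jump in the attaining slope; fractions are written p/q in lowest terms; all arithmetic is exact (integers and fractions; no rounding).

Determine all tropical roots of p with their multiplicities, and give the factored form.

hull edge (i=0, c=0) to (i=2, c=5): slope 5/2, span 2
Factored form: p(x) = 5 ⊗ (x ⊕ (-5/2)) ⊗ (x ⊕ (-5/2))
Answer: roots = -5/2 (mult 2)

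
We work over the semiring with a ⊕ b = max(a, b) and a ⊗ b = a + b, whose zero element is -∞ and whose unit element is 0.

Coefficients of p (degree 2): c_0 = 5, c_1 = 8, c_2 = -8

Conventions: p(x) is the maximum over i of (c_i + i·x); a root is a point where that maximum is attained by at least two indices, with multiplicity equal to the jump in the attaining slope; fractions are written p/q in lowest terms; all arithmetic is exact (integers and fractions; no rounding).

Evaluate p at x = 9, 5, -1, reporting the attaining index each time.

p(9) = max(5+0·9=5, 8+1·9=17, -8+2·9=10) = 17 (attained by i=1)
p(5) = max(5+0·5=5, 8+1·5=13, -8+2·5=2) = 13 (attained by i=1)
p(-1) = max(5+0·(-1)=5, 8+1·(-1)=7, -8+2·(-1)=-10) = 7 (attained by i=1)
Answer: p(9) = 17; p(5) = 13; p(-1) = 7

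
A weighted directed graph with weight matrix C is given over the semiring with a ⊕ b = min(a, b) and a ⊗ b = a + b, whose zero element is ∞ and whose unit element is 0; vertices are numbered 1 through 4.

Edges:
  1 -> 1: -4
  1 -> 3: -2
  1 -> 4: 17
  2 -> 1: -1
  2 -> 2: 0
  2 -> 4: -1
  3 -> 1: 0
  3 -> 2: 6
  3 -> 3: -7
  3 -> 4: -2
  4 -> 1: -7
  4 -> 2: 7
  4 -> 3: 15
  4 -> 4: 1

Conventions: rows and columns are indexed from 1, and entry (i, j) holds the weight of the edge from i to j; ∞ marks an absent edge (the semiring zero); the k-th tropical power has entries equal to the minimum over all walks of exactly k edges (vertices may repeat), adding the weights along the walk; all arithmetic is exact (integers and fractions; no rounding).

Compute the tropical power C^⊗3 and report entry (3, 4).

C^⊗2:
  [-8, 4, -9, -4]
  [-8, 0, -3, -1]
  [-9, -1, -14, -9]
  [-11, 7, -9, 2]
C^⊗3:
  [-12, -3, -16, -11]
  [-12, 0, -10, -5]
  [-16, -8, -21, -16]
  [-15, -3, -16, -11]
Key observation: the optimum is the walk 3->3->3->4, with weight (-7) + (-7) + (-2) = -16.
Optimal value attained by: walk 3->3->3->4.
Answer: (C^⊗3)[3][4] = -16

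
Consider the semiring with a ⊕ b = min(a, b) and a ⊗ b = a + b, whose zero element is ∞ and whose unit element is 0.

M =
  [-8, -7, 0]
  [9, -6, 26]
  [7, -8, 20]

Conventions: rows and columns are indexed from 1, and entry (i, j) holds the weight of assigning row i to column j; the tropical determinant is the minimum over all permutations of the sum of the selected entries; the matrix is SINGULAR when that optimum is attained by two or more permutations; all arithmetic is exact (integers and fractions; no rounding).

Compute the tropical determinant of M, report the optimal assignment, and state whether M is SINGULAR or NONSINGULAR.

σ = (1, 2, 3): (-8) + (-6) + 20 = 6
σ = (1, 3, 2): (-8) + 26 + (-8) = 10
σ = (2, 1, 3): (-7) + 9 + 20 = 22
σ = (2, 3, 1): (-7) + 26 + 7 = 26
σ = (3, 1, 2): 0 + 9 + (-8) = 1
σ = (3, 2, 1): 0 + (-6) + 7 = 1
Optimal value attained by: σ = (3, 1, 2).
Answer: det⊕(M) = 1; verdict: SINGULAR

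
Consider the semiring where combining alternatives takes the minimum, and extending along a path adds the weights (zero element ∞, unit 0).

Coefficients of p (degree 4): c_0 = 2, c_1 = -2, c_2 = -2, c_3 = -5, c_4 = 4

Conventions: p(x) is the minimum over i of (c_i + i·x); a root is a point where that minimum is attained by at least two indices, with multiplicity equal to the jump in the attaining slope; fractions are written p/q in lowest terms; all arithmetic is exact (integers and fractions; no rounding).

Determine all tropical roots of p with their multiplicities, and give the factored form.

hull edge (i=0, c=2) to (i=1, c=-2): slope -4, span 1
hull edge (i=1, c=-2) to (i=3, c=-5): slope -3/2, span 2
hull edge (i=3, c=-5) to (i=4, c=4): slope 9, span 1
Factored form: p(x) = 4 ⊗ (x ⊕ (-9)) ⊗ (x ⊕ 3/2) ⊗ (x ⊕ 3/2) ⊗ (x ⊕ 4)
Answer: roots = -9 (mult 1), 3/2 (mult 2), 4 (mult 1)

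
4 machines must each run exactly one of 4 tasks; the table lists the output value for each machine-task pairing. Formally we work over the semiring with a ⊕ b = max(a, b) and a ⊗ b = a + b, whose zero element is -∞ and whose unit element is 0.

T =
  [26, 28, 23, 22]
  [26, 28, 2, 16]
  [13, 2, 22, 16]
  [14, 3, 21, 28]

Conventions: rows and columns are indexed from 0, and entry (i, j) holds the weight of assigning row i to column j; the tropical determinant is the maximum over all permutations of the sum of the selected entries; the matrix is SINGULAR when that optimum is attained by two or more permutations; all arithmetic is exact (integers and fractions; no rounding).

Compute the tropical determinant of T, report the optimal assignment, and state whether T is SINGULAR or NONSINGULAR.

σ = (0, 1, 2, 3): 26 + 28 + 22 + 28 = 104
σ = (0, 1, 3, 2): 26 + 28 + 16 + 21 = 91
σ = (0, 2, 1, 3): 26 + 2 + 2 + 28 = 58
σ = (0, 2, 3, 1): 26 + 2 + 16 + 3 = 47
σ = (0, 3, 1, 2): 26 + 16 + 2 + 21 = 65
σ = (0, 3, 2, 1): 26 + 16 + 22 + 3 = 67
σ = (1, 0, 2, 3): 28 + 26 + 22 + 28 = 104
σ = (1, 0, 3, 2): 28 + 26 + 16 + 21 = 91
σ = (1, 2, 0, 3): 28 + 2 + 13 + 28 = 71
σ = (1, 2, 3, 0): 28 + 2 + 16 + 14 = 60
σ = (1, 3, 0, 2): 28 + 16 + 13 + 21 = 78
σ = (1, 3, 2, 0): 28 + 16 + 22 + 14 = 80
σ = (2, 0, 1, 3): 23 + 26 + 2 + 28 = 79
σ = (2, 0, 3, 1): 23 + 26 + 16 + 3 = 68
σ = (2, 1, 0, 3): 23 + 28 + 13 + 28 = 92
σ = (2, 1, 3, 0): 23 + 28 + 16 + 14 = 81
σ = (2, 3, 0, 1): 23 + 16 + 13 + 3 = 55
σ = (2, 3, 1, 0): 23 + 16 + 2 + 14 = 55
σ = (3, 0, 1, 2): 22 + 26 + 2 + 21 = 71
σ = (3, 0, 2, 1): 22 + 26 + 22 + 3 = 73
σ = (3, 1, 0, 2): 22 + 28 + 13 + 21 = 84
σ = (3, 1, 2, 0): 22 + 28 + 22 + 14 = 86
σ = (3, 2, 0, 1): 22 + 2 + 13 + 3 = 40
σ = (3, 2, 1, 0): 22 + 2 + 2 + 14 = 40
Optimal value attained by: σ = (0, 1, 2, 3).
Answer: det⊕(T) = 104; verdict: SINGULAR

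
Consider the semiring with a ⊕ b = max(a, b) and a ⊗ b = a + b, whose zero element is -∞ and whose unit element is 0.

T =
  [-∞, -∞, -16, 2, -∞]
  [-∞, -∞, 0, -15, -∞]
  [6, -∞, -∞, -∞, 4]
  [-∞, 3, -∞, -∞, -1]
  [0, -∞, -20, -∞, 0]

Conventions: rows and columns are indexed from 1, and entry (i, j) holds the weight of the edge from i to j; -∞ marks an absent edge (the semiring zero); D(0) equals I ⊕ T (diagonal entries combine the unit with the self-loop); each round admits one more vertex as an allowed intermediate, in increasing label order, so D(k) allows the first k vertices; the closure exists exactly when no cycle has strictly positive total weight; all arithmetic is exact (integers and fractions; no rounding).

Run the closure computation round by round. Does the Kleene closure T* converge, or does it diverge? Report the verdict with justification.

D(0):
  [0, -∞, -16, 2, -∞]
  [-∞, 0, 0, -15, -∞]
  [6, -∞, 0, -∞, 4]
  [-∞, 3, -∞, 0, -1]
  [0, -∞, -20, -∞, 0]
D(1):
  [0, -∞, -16, 2, -∞]
  [-∞, 0, 0, -15, -∞]
  [6, -∞, 0, 8, 4]
  [-∞, 3, -∞, 0, -1]
  [0, -∞, -16, 2, 0]
D(2):
  [0, -∞, -16, 2, -∞]
  [-∞, 0, 0, -15, -∞]
  [6, -∞, 0, 8, 4]
  [-∞, 3, 3, 0, -1]
  [0, -∞, -16, 2, 0]
Detection: at round 3, diagonal entry (4, 4) turns strictly positive.
Key observation: the cycle 4->2->3->1->4 has total weight 3 + 0 + 6 + 2, which is strictly positive.
Answer: DIVERGES — positive cycle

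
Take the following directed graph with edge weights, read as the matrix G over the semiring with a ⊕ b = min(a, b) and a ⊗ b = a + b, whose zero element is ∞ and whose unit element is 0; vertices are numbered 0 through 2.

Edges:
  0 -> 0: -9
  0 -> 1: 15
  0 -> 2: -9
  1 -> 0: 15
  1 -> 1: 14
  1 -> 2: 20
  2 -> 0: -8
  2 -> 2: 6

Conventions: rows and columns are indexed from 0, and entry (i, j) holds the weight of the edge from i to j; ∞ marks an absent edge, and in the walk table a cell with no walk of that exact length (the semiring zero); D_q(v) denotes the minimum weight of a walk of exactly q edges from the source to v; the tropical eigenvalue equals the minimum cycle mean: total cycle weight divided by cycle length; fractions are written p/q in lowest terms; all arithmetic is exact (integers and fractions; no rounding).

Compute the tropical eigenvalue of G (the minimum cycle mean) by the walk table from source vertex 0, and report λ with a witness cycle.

q=0: [0, ∞, ∞]
q=1: [-9, 15, -9]
q=2: [-18, 6, -18]
q=3: [-27, -3, -27]
Optimal cycle mean attained by: cycle 0->0, total (-9), length 1.
Answer: λ = -9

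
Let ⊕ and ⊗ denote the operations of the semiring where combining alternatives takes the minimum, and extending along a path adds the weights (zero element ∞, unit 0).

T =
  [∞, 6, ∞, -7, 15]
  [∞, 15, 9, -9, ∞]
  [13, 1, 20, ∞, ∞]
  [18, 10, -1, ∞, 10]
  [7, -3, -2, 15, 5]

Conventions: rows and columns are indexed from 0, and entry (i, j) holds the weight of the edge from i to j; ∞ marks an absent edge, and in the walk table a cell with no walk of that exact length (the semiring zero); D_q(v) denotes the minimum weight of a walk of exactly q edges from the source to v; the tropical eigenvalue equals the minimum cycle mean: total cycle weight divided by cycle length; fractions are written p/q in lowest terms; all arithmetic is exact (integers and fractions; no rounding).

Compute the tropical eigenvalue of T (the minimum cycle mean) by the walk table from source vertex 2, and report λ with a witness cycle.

q=0: [∞, ∞, 0, ∞, ∞]
q=1: [13, 1, 20, ∞, ∞]
q=2: [33, 16, 10, -8, 28]
q=3: [10, 2, -9, 7, 2]
q=4: [4, -8, 0, -7, 7]
q=5: [11, 1, -8, -17, 3]
Optimal cycle mean attained by: cycle 1->3->2->1, total (-9) + (-1) + 1, length 3.
Answer: λ = -3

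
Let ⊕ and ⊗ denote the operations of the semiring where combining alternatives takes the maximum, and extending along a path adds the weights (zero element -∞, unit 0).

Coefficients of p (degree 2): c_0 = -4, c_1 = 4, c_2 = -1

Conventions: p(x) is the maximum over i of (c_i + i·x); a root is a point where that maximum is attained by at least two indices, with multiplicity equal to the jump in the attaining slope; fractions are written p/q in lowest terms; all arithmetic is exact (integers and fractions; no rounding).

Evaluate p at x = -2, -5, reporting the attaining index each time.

p(-2) = max(-4+0·(-2)=-4, 4+1·(-2)=2, -1+2·(-2)=-5) = 2 (attained by i=1)
p(-5) = max(-4+0·(-5)=-4, 4+1·(-5)=-1, -1+2·(-5)=-11) = -1 (attained by i=1)
Answer: p(-2) = 2; p(-5) = -1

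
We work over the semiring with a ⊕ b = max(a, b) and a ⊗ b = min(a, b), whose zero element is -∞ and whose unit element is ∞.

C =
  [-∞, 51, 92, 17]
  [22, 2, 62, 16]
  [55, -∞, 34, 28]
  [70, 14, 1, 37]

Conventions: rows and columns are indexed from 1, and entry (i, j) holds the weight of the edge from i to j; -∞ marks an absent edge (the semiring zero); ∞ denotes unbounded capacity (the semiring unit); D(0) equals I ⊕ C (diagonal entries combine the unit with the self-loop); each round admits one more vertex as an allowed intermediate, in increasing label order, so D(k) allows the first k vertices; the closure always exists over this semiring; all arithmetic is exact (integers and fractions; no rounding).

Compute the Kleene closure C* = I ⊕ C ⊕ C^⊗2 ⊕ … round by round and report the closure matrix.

D(0):
  [∞, 51, 92, 17]
  [22, ∞, 62, 16]
  [55, -∞, ∞, 28]
  [70, 14, 1, ∞]
D(1):
  [∞, 51, 92, 17]
  [22, ∞, 62, 17]
  [55, 51, ∞, 28]
  [70, 51, 70, ∞]
D(2):
  [∞, 51, 92, 17]
  [22, ∞, 62, 17]
  [55, 51, ∞, 28]
  [70, 51, 70, ∞]
D(3):
  [∞, 51, 92, 28]
  [55, ∞, 62, 28]
  [55, 51, ∞, 28]
  [70, 51, 70, ∞]
D(4):
  [∞, 51, 92, 28]
  [55, ∞, 62, 28]
  [55, 51, ∞, 28]
  [70, 51, 70, ∞]
Answer: C* = [[∞, 51, 92, 28], [55, ∞, 62, 28], [55, 51, ∞, 28], [70, 51, 70, ∞]]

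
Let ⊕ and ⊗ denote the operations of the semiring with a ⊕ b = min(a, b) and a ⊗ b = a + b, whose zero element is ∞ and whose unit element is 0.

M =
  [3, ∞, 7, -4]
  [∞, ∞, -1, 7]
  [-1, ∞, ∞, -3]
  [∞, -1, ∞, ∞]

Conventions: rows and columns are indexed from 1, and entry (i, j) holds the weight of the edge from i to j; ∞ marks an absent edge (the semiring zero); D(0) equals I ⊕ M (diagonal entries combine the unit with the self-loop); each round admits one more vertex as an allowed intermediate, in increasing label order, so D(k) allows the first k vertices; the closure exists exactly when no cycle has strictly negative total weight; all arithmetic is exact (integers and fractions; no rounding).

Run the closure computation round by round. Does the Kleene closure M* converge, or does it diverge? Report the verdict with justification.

D(0):
  [0, ∞, 7, -4]
  [∞, 0, -1, 7]
  [-1, ∞, 0, -3]
  [∞, -1, ∞, 0]
D(1):
  [0, ∞, 7, -4]
  [∞, 0, -1, 7]
  [-1, ∞, 0, -5]
  [∞, -1, ∞, 0]
D(2):
  [0, ∞, 7, -4]
  [∞, 0, -1, 7]
  [-1, ∞, 0, -5]
  [∞, -1, -2, 0]
Detection: at round 3, diagonal entry (4, 4) turns strictly negative.
Key observation: the cycle 4->2->3->1->4 has total weight (-1) + (-1) + (-1) + (-4), which is strictly negative.
Answer: DIVERGES — negative cycle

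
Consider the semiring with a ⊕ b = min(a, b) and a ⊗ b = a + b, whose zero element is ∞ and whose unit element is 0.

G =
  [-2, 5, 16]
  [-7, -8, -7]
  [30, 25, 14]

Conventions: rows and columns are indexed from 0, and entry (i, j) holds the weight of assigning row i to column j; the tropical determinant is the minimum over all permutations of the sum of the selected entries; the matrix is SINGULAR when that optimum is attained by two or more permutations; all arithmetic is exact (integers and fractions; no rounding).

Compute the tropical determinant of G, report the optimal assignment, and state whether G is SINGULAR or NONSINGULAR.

σ = (0, 1, 2): (-2) + (-8) + 14 = 4
σ = (0, 2, 1): (-2) + (-7) + 25 = 16
σ = (1, 0, 2): 5 + (-7) + 14 = 12
σ = (1, 2, 0): 5 + (-7) + 30 = 28
σ = (2, 0, 1): 16 + (-7) + 25 = 34
σ = (2, 1, 0): 16 + (-8) + 30 = 38
Optimal value attained by: σ = (0, 1, 2).
Answer: det⊕(G) = 4; verdict: NONSINGULAR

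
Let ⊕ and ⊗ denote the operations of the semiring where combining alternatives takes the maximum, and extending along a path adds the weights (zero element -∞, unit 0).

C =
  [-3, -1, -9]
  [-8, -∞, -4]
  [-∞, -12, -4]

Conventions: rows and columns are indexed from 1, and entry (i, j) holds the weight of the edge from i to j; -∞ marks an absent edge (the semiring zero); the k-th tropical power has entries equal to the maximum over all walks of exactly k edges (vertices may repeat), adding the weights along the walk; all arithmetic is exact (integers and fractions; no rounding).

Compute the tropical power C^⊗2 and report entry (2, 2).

C^⊗2:
  [-6, -4, -5]
  [-11, -9, -8]
  [-20, -16, -8]
Key observation: the optimum is the walk 2->1->2, with weight (-8) + (-1) = -9.
Optimal value attained by: walk 2->1->2.
Answer: (C^⊗2)[2][2] = -9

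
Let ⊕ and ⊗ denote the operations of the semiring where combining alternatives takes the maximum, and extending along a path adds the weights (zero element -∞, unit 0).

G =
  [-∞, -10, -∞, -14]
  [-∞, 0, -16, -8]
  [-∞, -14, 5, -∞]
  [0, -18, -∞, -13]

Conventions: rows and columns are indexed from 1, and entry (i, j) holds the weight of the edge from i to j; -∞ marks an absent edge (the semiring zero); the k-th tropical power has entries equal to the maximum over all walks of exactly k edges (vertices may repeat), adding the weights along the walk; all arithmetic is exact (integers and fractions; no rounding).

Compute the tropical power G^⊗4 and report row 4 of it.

G^⊗2:
  [-14, -10, -26, -18]
  [-8, 0, -11, -8]
  [-∞, -9, 10, -22]
  [-13, -10, -34, -14]
G^⊗3:
  [-18, -10, -21, -18]
  [-8, 0, -6, -8]
  [-22, -4, 15, -17]
  [-14, -10, -26, -18]
G^⊗4:
  [-18, -10, -16, -18]
  [-8, 0, -1, -8]
  [-17, 1, 20, -12]
  [-18, -10, -21, -18]
Answer: row 4 of G^⊗4 = [-18, -10, -21, -18]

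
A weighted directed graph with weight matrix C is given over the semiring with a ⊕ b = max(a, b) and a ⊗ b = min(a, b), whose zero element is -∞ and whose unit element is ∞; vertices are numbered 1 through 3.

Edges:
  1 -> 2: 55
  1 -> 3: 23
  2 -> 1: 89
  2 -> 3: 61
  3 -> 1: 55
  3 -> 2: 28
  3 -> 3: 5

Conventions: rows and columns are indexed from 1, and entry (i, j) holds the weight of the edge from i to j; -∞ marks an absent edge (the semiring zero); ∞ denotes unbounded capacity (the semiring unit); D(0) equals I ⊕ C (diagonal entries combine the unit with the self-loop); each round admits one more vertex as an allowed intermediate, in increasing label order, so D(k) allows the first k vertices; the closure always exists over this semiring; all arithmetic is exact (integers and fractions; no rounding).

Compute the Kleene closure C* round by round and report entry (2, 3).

D(0):
  [∞, 55, 23]
  [89, ∞, 61]
  [55, 28, ∞]
D(1):
  [∞, 55, 23]
  [89, ∞, 61]
  [55, 55, ∞]
D(2):
  [∞, 55, 55]
  [89, ∞, 61]
  [55, 55, ∞]
D(3):
  [∞, 55, 55]
  [89, ∞, 61]
  [55, 55, ∞]
Answer: C*[2][3] = 61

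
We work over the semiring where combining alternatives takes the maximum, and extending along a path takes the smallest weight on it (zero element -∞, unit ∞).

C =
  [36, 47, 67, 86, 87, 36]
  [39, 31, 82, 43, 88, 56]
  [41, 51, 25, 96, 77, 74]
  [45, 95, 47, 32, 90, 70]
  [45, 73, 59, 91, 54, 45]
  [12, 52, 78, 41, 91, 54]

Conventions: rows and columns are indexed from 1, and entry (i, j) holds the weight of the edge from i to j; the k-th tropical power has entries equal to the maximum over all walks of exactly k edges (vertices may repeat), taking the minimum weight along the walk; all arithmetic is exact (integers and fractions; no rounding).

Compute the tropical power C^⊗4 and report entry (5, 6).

C^⊗2:
  [45, 86, 59, 87, 86, 70]
  [45, 73, 59, 88, 77, 74]
  [45, 95, 74, 77, 90, 70]
  [45, 73, 82, 90, 88, 56]
  [45, 91, 73, 59, 90, 70]
  [45, 73, 59, 91, 77, 74]
C^⊗3:
  [45, 87, 82, 86, 87, 70]
  [45, 88, 74, 77, 88, 70]
  [45, 77, 82, 90, 88, 74]
  [45, 90, 73, 88, 90, 74]
  [45, 73, 82, 90, 88, 73]
  [45, 91, 74, 77, 90, 70]
C^⊗4:
  [45, 86, 82, 87, 87, 74]
  [45, 77, 82, 88, 88, 74]
  [45, 90, 77, 88, 90, 74]
  [45, 88, 82, 90, 88, 73]
  [45, 90, 73, 88, 90, 74]
  [45, 77, 82, 90, 88, 74]
Key observation: the optimum is the walk 5->4->2->3->6, with weight 91 min 95 min 82 min 74 = 74.
Optimal value attained by: walk 5->4->2->3->6.
Answer: (C^⊗4)[5][6] = 74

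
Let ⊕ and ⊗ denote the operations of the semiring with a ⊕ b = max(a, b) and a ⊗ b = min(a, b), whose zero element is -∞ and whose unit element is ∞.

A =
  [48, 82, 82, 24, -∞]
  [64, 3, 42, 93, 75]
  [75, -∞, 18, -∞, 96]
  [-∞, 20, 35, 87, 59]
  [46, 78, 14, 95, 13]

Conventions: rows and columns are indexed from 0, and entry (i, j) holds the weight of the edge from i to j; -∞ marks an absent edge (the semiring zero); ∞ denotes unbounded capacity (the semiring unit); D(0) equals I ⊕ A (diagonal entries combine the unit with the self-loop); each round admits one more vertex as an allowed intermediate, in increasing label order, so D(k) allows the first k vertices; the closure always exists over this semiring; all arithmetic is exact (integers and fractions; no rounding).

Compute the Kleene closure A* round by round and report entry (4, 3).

D(0):
  [∞, 82, 82, 24, -∞]
  [64, ∞, 42, 93, 75]
  [75, -∞, ∞, -∞, 96]
  [-∞, 20, 35, ∞, 59]
  [46, 78, 14, 95, ∞]
D(1):
  [∞, 82, 82, 24, -∞]
  [64, ∞, 64, 93, 75]
  [75, 75, ∞, 24, 96]
  [-∞, 20, 35, ∞, 59]
  [46, 78, 46, 95, ∞]
D(2):
  [∞, 82, 82, 82, 75]
  [64, ∞, 64, 93, 75]
  [75, 75, ∞, 75, 96]
  [20, 20, 35, ∞, 59]
  [64, 78, 64, 95, ∞]
D(3):
  [∞, 82, 82, 82, 82]
  [64, ∞, 64, 93, 75]
  [75, 75, ∞, 75, 96]
  [35, 35, 35, ∞, 59]
  [64, 78, 64, 95, ∞]
D(4):
  [∞, 82, 82, 82, 82]
  [64, ∞, 64, 93, 75]
  [75, 75, ∞, 75, 96]
  [35, 35, 35, ∞, 59]
  [64, 78, 64, 95, ∞]
D(5):
  [∞, 82, 82, 82, 82]
  [64, ∞, 64, 93, 75]
  [75, 78, ∞, 95, 96]
  [59, 59, 59, ∞, 59]
  [64, 78, 64, 95, ∞]
Answer: A*[4][3] = 95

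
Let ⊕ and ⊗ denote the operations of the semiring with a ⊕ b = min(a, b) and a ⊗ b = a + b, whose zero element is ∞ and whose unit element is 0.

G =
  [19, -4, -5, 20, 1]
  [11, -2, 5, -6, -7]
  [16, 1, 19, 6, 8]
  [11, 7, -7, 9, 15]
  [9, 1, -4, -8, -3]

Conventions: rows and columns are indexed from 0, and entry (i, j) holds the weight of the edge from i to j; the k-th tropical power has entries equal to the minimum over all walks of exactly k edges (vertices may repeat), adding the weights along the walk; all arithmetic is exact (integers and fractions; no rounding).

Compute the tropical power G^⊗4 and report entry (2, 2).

G^⊗2:
  [7, -6, -3, -10, -11]
  [2, -6, -13, -15, -10]
  [12, -1, -1, -5, -6]
  [9, -6, 2, -1, 0]
  [3, -3, -15, -11, -6]
G^⊗3:
  [-2, -10, -17, -19, -14]
  [-4, -12, -22, -18, -13]
  [3, -5, -12, -14, -9]
  [5, -8, -8, -12, -13]
  [0, -14, -18, -14, -10]
G^⊗4:
  [-8, -16, -26, -22, -17]
  [-7, -21, -25, -21, -19]
  [-3, -11, -21, -17, -12]
  [-4, -12, -19, -21, -16]
  [-3, -17, -21, -20, -21]
Key observation: the optimum is the walk 2->1->4->3->2, with weight 1 + (-7) + (-8) + (-7) = -21.
Optimal value attained by: walk 2->1->4->3->2.
Answer: (G^⊗4)[2][2] = -21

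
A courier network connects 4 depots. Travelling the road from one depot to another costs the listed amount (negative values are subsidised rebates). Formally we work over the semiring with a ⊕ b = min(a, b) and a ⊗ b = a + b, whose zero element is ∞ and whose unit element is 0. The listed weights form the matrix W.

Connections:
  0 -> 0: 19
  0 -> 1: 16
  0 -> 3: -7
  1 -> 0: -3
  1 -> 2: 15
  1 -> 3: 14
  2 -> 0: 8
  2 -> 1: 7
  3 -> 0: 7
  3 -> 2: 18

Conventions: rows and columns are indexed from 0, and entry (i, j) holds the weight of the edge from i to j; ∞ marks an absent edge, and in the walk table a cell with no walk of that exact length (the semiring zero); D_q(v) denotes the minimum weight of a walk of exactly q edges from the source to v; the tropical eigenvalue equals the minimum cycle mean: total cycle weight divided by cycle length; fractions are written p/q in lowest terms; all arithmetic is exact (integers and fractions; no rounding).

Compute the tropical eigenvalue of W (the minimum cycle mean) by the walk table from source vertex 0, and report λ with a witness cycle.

q=0: [0, ∞, ∞, ∞]
q=1: [19, 16, ∞, -7]
q=2: [0, 35, 11, 12]
q=3: [19, 16, 30, -7]
q=4: [0, 35, 11, 12]
Optimal cycle mean attained by: cycle 0->3->0, total (-7) + 7, length 2.
Answer: λ = 0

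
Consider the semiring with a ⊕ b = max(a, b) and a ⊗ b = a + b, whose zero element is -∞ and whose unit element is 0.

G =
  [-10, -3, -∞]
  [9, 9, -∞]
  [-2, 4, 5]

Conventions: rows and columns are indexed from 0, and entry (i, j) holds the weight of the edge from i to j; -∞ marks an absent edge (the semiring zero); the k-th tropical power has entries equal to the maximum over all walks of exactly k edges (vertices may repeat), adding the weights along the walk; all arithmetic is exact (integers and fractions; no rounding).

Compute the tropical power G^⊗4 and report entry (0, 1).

G^⊗2:
  [6, 6, -∞]
  [18, 18, -∞]
  [13, 13, 10]
G^⊗3:
  [15, 15, -∞]
  [27, 27, -∞]
  [22, 22, 15]
G^⊗4:
  [24, 24, -∞]
  [36, 36, -∞]
  [31, 31, 20]
Key observation: the optimum is the walk 0->1->1->1->1, with weight (-3) + 9 + 9 + 9 = 24.
Optimal value attained by: walk 0->1->1->1->1.
Answer: (G^⊗4)[0][1] = 24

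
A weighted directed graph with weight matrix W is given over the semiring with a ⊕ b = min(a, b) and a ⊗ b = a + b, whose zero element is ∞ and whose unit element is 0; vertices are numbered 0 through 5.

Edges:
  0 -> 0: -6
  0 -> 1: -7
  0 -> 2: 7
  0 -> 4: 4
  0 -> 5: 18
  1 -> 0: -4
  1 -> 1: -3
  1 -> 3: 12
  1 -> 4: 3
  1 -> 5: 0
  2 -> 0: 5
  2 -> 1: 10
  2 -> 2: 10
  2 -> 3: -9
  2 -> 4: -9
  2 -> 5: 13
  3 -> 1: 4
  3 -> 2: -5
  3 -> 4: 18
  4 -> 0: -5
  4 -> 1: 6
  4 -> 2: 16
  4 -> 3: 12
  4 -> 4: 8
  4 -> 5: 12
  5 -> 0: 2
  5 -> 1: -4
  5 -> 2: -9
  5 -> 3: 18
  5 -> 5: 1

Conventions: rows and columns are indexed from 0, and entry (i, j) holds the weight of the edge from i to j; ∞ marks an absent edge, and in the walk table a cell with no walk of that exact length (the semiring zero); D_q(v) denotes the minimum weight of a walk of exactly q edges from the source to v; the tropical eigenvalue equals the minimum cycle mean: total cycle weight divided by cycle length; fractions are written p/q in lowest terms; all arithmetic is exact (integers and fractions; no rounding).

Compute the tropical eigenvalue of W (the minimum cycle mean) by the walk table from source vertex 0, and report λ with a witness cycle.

q=0: [0, ∞, ∞, ∞, ∞, ∞]
q=1: [-6, -7, 7, ∞, 4, 18]
q=2: [-12, -13, 1, -2, -4, -7]
q=3: [-18, -19, -16, -8, -10, -13]
q=4: [-24, -25, -22, -25, -25, -19]
q=5: [-30, -31, -30, -31, -31, -25]
q=6: [-36, -37, -36, -39, -39, -31]
Optimal cycle mean attained by: cycle 2->3->2, total (-9) + (-5), length 2.
Answer: λ = -7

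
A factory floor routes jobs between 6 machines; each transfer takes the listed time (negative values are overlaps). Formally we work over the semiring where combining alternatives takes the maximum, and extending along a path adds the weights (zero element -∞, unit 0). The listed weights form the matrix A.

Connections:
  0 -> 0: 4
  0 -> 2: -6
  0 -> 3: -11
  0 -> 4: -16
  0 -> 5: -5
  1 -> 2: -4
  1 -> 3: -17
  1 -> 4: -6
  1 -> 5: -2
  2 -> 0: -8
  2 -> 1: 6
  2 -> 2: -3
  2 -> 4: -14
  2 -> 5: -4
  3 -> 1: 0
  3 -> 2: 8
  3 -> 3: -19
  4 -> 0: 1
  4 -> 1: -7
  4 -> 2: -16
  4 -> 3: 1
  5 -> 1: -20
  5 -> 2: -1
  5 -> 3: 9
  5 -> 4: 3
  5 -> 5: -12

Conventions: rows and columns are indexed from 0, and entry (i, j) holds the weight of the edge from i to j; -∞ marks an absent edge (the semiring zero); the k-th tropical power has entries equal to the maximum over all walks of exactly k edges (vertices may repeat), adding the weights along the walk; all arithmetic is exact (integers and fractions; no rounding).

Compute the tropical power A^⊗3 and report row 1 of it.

A^⊗2:
  [8, 0, -2, 4, -2, -1]
  [-5, 2, -3, 7, 1, -8]
  [-4, 3, 2, 5, 0, 4]
  [0, 14, 5, -17, -6, 4]
  [5, 1, 9, -10, -13, -4]
  [4, 9, 17, 4, -9, -5]
A^⊗3:
  [12, 4, 12, 8, 2, 3]
  [2, 7, 15, 2, -4, 0]
  [1, 8, 13, 13, 7, 1]
  [4, 11, 10, 13, 8, 12]
  [9, 15, 6, 5, -1, 5]
  [9, 23, 14, 4, 3, 13]
Answer: row 1 of A^⊗3 = [2, 7, 15, 2, -4, 0]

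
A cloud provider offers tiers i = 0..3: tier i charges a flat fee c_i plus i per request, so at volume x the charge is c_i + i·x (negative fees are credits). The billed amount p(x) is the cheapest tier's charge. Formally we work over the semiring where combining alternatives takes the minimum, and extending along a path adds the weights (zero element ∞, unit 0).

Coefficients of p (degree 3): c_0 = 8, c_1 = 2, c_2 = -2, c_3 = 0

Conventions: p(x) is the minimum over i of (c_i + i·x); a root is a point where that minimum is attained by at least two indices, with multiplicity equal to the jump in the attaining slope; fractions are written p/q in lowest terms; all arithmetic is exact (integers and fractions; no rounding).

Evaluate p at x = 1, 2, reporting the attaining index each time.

p(1) = min(8+0·1=8, 2+1·1=3, -2+2·1=0, 0+3·1=3) = 0 (attained by i=2)
p(2) = min(8+0·2=8, 2+1·2=4, -2+2·2=2, 0+3·2=6) = 2 (attained by i=2)
Answer: p(1) = 0; p(2) = 2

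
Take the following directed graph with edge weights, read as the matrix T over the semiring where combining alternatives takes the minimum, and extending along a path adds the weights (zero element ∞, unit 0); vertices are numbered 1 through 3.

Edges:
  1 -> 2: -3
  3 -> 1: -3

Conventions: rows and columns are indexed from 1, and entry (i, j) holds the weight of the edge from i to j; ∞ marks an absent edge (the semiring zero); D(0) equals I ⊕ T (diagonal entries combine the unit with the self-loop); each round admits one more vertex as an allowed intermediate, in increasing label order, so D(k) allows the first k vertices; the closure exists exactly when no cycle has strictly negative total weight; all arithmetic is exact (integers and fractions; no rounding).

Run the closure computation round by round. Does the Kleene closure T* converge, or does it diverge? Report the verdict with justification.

D(0):
  [0, -3, ∞]
  [∞, 0, ∞]
  [-3, ∞, 0]
D(1):
  [0, -3, ∞]
  [∞, 0, ∞]
  [-3, -6, 0]
D(2):
  [0, -3, ∞]
  [∞, 0, ∞]
  [-3, -6, 0]
D(3):
  [0, -3, ∞]
  [∞, 0, ∞]
  [-3, -6, 0]
Key observation: every diagonal entry stays at the unit through all rounds, so no improving cycle exists.
Answer: CONVERGES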